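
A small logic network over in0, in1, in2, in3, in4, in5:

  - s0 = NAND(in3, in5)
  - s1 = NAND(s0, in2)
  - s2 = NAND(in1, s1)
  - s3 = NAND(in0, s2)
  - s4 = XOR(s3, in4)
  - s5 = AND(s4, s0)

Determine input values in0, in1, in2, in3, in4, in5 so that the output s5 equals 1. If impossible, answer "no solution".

in0=0, in1=1, in2=0, in3=0, in4=0, in5=1

Check with in0=0, in1=1, in2=0, in3=0, in4=0, in5=1:
s0 = NAND(in3, in5) = NAND(0, 1) = 1
s1 = NAND(s0, in2) = NAND(1, 0) = 1
s2 = NAND(in1, s1) = NAND(1, 1) = 0
s3 = NAND(in0, s2) = NAND(0, 0) = 1
s4 = XOR(s3, in4) = XOR(1, 0) = 1
s5 = AND(s4, s0) = AND(1, 1) = 1
So s5 = 1 as required.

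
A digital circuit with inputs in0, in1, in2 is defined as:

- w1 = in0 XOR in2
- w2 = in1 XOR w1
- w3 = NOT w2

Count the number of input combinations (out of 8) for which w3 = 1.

4

w3 = NOT w2 must be 1, so w2 = 0.
Satisfying assignments:
  in0=0, in1=0, in2=0
  in0=0, in1=1, in2=1
  in0=1, in1=0, in2=1
  in0=1, in1=1, in2=0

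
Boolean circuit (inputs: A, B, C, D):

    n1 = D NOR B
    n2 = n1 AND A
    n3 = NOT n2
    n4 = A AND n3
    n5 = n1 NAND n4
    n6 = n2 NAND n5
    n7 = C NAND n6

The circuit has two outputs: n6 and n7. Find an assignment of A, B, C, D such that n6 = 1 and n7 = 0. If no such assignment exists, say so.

A=0, B=0, C=1, D=1

Check with A=0, B=0, C=1, D=1:
n1 = D NOR B = 1 NOR 0 = 0
n2 = n1 AND A = 0 AND 0 = 0
n3 = NOT n2 = NOT 0 = 1
n4 = A AND n3 = 0 AND 1 = 0
n5 = n1 NAND n4 = 0 NAND 0 = 1
n6 = n2 NAND n5 = 0 NAND 1 = 1
n7 = C NAND n6 = 1 NAND 1 = 0
So n6 = 1 and n7 = 0.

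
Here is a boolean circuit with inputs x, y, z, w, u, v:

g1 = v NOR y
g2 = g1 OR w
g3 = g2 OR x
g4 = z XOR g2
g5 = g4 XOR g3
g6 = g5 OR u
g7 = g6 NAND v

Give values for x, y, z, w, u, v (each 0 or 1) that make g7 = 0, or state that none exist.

g7 = g6 NAND v must be 0, so both g6 = 1 and v = 1.
Check with x=0, y=0, z=1, w=1, u=0, v=1:
g1 = v NOR y = 1 NOR 0 = 0
g2 = g1 OR w = 0 OR 1 = 1
g3 = g2 OR x = 1 OR 0 = 1
g4 = z XOR g2 = 1 XOR 1 = 0
g5 = g4 XOR g3 = 0 XOR 1 = 1
g6 = g5 OR u = 1 OR 0 = 1
g7 = g6 NAND v = 1 NAND 1 = 0
So g7 = 0 as required.

x=0, y=0, z=1, w=1, u=0, v=1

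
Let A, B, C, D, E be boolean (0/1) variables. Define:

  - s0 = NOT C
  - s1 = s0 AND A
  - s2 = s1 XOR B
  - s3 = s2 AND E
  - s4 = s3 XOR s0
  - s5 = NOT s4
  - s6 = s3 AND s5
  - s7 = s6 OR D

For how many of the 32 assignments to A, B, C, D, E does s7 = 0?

14

s7 = s6 OR D must be 0, so both s6 = 0 and D = 0.
Enumerating the 32 input combinations, 14 give s7 = 0 and 18 give s7 = 1.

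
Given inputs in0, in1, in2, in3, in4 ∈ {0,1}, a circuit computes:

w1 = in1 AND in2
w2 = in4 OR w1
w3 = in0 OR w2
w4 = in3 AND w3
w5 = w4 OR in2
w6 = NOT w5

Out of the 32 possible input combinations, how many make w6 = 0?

w6 = NOT w5 must be 0, so w5 = 1.
w5 = w4 OR in2 must be 1, so at least one of w4, in2 is 1.
Enumerating the 32 input combinations, 22 give w6 = 0 and 10 give w6 = 1.

22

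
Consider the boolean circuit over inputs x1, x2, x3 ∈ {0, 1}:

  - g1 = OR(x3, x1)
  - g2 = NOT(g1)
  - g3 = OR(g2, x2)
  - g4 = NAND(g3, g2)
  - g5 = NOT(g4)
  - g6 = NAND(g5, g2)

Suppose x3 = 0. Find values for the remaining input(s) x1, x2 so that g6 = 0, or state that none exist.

x1=0, x2=1

Check with x3 = 0 and x1=0, x2=1:
g1 = OR(x3, x1) = OR(0, 0) = 0
g2 = NOT(g1) = NOT 0 = 1
g3 = OR(g2, x2) = OR(1, 1) = 1
g4 = NAND(g3, g2) = NAND(1, 1) = 0
g5 = NOT(g4) = NOT 0 = 1
g6 = NAND(g5, g2) = NAND(1, 1) = 0
So g6 = 0.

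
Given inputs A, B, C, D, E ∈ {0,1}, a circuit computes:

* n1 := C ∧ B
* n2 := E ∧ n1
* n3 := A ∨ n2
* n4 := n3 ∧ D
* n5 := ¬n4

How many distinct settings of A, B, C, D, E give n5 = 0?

n5 = ¬n4 must be 0, so n4 = 1.
n4 = n3 ∧ D must be 1, so both n3 = 1 and D = 1.
n3 = A ∨ n2 must be 1, so at least one of A, n2 is 1.
Enumerating the 32 input combinations, 9 give n5 = 0 and 23 give n5 = 1.

9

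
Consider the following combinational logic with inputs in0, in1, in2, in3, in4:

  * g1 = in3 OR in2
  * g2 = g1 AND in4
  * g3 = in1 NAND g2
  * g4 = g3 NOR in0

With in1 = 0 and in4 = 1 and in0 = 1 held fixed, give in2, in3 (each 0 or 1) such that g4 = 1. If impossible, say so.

no solution exists

With in1 = 0 and in4 = 1 and in0 = 1 fixed, none of the 4 settings of in2, in3 give g4 = 1.
For example, with in2=1, in3=0:
g1 = in3 OR in2 = 0 OR 1 = 1
g2 = g1 AND in4 = 1 AND 1 = 1
g3 = in1 NAND g2 = 0 NAND 1 = 1
g4 = g3 NOR in0 = 1 NOR 1 = 0
giving g4 = 0 ≠ 1.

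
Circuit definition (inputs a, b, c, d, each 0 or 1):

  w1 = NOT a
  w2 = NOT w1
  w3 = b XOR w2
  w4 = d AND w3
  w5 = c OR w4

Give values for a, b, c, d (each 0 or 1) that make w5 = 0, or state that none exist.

Check with a=1, b=1, c=0, d=1:
w1 = NOT a = NOT 1 = 0
w2 = NOT w1 = NOT 0 = 1
w3 = b XOR w2 = 1 XOR 1 = 0
w4 = d AND w3 = 1 AND 0 = 0
w5 = c OR w4 = 0 OR 0 = 0
So w5 = 0 as required.

a=1, b=1, c=0, d=1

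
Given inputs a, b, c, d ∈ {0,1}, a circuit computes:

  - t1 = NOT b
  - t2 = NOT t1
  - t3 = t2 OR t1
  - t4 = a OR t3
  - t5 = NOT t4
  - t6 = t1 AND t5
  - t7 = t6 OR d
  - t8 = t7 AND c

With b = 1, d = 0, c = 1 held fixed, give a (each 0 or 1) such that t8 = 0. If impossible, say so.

t8 = t7 AND c must be 0, so at least one of t7, c is 0.
Check with b = 1, d = 0, c = 1 and a=1:
t1 = NOT b = NOT 1 = 0
t2 = NOT t1 = NOT 0 = 1
t3 = t2 OR t1 = 1 OR 0 = 1
t4 = a OR t3 = 1 OR 1 = 1
t5 = NOT t4 = NOT 1 = 0
t6 = t1 AND t5 = 0 AND 0 = 0
t7 = t6 OR d = 0 OR 0 = 0
t8 = t7 AND c = 0 AND 1 = 0
So t8 = 0.

a=1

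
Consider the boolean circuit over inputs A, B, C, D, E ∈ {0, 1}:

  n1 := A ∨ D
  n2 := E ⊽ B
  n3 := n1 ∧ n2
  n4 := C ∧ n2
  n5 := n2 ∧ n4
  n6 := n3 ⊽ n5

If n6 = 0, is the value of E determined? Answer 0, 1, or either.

0

n6 = n3 ⊽ n5 must be 0, so at least one of n3, n5 is 1.
Every assignment with n6 = 0 has E = 0; there are 7 such assignment(s).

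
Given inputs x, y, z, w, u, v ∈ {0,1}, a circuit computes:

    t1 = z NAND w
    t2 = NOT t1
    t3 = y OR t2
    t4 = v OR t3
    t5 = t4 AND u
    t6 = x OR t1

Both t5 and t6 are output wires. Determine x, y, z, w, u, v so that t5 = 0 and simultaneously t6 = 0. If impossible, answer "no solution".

Check with x=0, y=1, z=1, w=1, u=0, v=0:
t1 = z NAND w = 1 NAND 1 = 0
t2 = NOT t1 = NOT 0 = 1
t3 = y OR t2 = 1 OR 1 = 1
t4 = v OR t3 = 0 OR 1 = 1
t5 = t4 AND u = 1 AND 0 = 0
t6 = x OR t1 = 0 OR 0 = 0
So t5 = 0 and t6 = 0.

x=0, y=1, z=1, w=1, u=0, v=0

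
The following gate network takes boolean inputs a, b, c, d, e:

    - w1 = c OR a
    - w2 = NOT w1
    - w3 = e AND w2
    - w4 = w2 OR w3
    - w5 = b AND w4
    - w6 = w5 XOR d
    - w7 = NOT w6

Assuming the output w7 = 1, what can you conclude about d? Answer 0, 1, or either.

Both values of d occur among assignments with w7 = 1:
  d=0: a=0, b=0, c=0, d=0, e=0
  d=1: a=0, b=1, c=0, d=1, e=0

either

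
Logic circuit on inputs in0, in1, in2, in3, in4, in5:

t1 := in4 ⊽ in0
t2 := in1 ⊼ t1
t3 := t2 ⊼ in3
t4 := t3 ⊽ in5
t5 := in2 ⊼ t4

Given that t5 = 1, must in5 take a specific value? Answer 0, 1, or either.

either

Both values of in5 occur among assignments with t5 = 1:
  in5=0: in0=0, in1=0, in2=0, in3=0, in4=0, in5=0
  in5=1: in0=0, in1=0, in2=0, in3=0, in4=0, in5=1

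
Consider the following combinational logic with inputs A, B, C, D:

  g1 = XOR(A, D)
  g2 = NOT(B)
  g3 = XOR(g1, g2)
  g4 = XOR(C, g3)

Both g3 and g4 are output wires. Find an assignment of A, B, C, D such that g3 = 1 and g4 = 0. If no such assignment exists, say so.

Check with A=0 B=0 C=1 D=0:
g1 = XOR(A, D) = XOR(0, 0) = 0
g2 = NOT(B) = NOT 0 = 1
g3 = XOR(g1, g2) = XOR(0, 1) = 1
g4 = XOR(C, g3) = XOR(1, 1) = 0
So g3 = 1 and g4 = 0.

A=0 B=0 C=1 D=0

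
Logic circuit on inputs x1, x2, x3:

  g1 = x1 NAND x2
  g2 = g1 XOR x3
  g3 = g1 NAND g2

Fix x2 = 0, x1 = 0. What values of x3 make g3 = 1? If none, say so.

x3=1

Check with x2 = 0, x1 = 0 and x3=1:
g1 = x1 NAND x2 = 0 NAND 0 = 1
g2 = g1 XOR x3 = 1 XOR 1 = 0
g3 = g1 NAND g2 = 1 NAND 0 = 1
So g3 = 1.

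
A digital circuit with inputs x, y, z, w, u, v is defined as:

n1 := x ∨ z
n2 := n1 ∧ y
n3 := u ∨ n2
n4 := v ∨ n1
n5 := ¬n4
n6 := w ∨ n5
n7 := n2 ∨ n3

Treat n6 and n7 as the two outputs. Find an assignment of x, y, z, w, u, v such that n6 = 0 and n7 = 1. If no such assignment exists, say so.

x=1, y=1, z=1, w=0, u=1, v=0

Check with x=1, y=1, z=1, w=0, u=1, v=0:
n1 = x ∨ z = 1 ∨ 1 = 1
n2 = n1 ∧ y = 1 ∧ 1 = 1
n3 = u ∨ n2 = 1 ∨ 1 = 1
n4 = v ∨ n1 = 0 ∨ 1 = 1
n5 = ¬n4 = ¬1 = 0
n6 = w ∨ n5 = 0 ∨ 0 = 0
n7 = n2 ∨ n3 = 1 ∨ 1 = 1
So n6 = 0 and n7 = 1.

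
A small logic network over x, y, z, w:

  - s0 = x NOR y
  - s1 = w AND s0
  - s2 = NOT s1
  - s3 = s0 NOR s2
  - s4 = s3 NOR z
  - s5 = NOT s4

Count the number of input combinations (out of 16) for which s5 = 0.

s5 = NOT s4 must be 0, so s4 = 1.
s4 = s3 NOR z must be 1, so both s3 = 0 and z = 0.
s3 = s0 NOR s2 must be 0, so at least one of s0, s2 is 1.
Enumerating the 16 input combinations, 8 give s5 = 0 and 8 give s5 = 1.

8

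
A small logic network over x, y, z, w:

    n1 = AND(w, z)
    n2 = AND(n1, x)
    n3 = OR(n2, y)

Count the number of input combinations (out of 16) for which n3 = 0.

n3 = OR(n2, y) must be 0, so both n2 = 0 and y = 0.
n2 = AND(n1, x) must be 0, so at least one of n1, x is 0.
Enumerating the 16 input combinations, 7 give n3 = 0 and 9 give n3 = 1.

7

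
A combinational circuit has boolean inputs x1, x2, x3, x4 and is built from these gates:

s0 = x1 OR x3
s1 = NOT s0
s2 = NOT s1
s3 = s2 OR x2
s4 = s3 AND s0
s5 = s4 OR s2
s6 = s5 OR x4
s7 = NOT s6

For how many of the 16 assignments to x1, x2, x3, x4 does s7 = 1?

s7 = NOT s6 must be 1, so s6 = 0.
Enumerating the 16 input combinations, 2 give s7 = 1 and 14 give s7 = 0.

2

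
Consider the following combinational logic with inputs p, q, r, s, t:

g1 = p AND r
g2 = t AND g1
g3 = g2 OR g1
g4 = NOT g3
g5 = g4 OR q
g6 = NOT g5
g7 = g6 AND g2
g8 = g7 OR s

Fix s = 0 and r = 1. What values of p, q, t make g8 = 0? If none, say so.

g8 = g7 OR s must be 0, so both g7 = 0 and s = 0.
Check with s = 0 and r = 1 and p=0, q=1, t=1:
g1 = p AND r = 0 AND 1 = 0
g2 = t AND g1 = 1 AND 0 = 0
g3 = g2 OR g1 = 0 OR 0 = 0
g4 = NOT g3 = NOT 0 = 1
g5 = g4 OR q = 1 OR 1 = 1
g6 = NOT g5 = NOT 1 = 0
g7 = g6 AND g2 = 0 AND 0 = 0
g8 = g7 OR s = 0 OR 0 = 0
So g8 = 0.

p=0, q=1, t=1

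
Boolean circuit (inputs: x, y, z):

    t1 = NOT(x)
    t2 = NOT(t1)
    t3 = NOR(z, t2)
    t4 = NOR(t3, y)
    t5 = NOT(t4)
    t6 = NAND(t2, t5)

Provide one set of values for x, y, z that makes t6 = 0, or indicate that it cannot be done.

x=1, y=1, z=0

t6 = NAND(t2, t5) must be 0, so both t2 = 1 and t5 = 1.
t2 = NOT(t1) must be 1, so t1 = 0.
t5 = NOT(t4) must be 1, so t4 = 0.
Check with x=1, y=1, z=0:
t1 = NOT(x) = NOT 1 = 0
t2 = NOT(t1) = NOT 0 = 1
t3 = NOR(z, t2) = NOR(0, 1) = 0
t4 = NOR(t3, y) = NOR(0, 1) = 0
t5 = NOT(t4) = NOT 0 = 1
t6 = NAND(t2, t5) = NAND(1, 1) = 0
So t6 = 0 as required.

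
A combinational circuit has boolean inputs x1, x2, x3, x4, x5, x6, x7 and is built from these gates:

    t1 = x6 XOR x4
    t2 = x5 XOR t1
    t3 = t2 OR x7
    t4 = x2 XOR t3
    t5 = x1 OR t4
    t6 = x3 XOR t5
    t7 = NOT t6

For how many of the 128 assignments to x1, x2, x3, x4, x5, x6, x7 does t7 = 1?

t7 = NOT t6 must be 1, so t6 = 0.
Enumerating the 128 input combinations, 64 give t7 = 1 and 64 give t7 = 0.

64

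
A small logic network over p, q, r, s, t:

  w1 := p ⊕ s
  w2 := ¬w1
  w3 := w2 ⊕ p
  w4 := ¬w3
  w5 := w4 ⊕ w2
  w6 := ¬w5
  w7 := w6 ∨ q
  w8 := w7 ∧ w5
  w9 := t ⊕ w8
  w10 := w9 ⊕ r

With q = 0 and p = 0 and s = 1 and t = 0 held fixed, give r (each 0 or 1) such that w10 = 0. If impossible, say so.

r=0

w10 = w9 ⊕ r must be 0, so w9 and r are equal.
Check with q = 0 and p = 0 and s = 1 and t = 0 and r=0:
w1 = p ⊕ s = 0 ⊕ 1 = 1
w2 = ¬w1 = ¬1 = 0
w3 = w2 ⊕ p = 0 ⊕ 0 = 0
w4 = ¬w3 = ¬0 = 1
w5 = w4 ⊕ w2 = 1 ⊕ 0 = 1
w6 = ¬w5 = ¬1 = 0
w7 = w6 ∨ q = 0 ∨ 0 = 0
w8 = w7 ∧ w5 = 0 ∧ 1 = 0
w9 = t ⊕ w8 = 0 ⊕ 0 = 0
w10 = w9 ⊕ r = 0 ⊕ 0 = 0
So w10 = 0.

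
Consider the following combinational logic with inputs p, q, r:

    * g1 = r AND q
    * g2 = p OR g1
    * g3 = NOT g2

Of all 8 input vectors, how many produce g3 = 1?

3

g3 = NOT g2 must be 1, so g2 = 0.
g2 = p OR g1 must be 0, so both p = 0 and g1 = 0.
g1 = r AND q must be 0, so at least one of r, q is 0.
Satisfying assignments:
  p=0, q=0, r=0
  p=0, q=0, r=1
  p=0, q=1, r=0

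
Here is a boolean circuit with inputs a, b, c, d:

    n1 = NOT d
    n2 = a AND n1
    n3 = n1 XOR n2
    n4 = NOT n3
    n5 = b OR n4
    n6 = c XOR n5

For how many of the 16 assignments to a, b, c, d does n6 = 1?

n6 = c XOR n5 must be 1, so c and n5 differ.
Enumerating the 16 input combinations, 8 give n6 = 1 and 8 give n6 = 0.

8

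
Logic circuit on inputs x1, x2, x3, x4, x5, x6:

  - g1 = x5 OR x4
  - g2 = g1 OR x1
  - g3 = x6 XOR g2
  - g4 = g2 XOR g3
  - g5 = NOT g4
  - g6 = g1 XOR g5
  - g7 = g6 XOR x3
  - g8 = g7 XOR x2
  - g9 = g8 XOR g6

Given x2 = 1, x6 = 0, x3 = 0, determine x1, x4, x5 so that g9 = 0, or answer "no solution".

no solution exists

With x2 = 1, x6 = 0, x3 = 0 fixed, none of the 8 settings of x1, x4, x5 give g9 = 0.
For example, with x1=0, x4=0, x5=1:
g1 = x5 OR x4 = 1 OR 0 = 1
g2 = g1 OR x1 = 1 OR 0 = 1
g3 = x6 XOR g2 = 0 XOR 1 = 1
g4 = g2 XOR g3 = 1 XOR 1 = 0
g5 = NOT g4 = NOT 0 = 1
g6 = g1 XOR g5 = 1 XOR 1 = 0
g7 = g6 XOR x3 = 0 XOR 0 = 0
g8 = g7 XOR x2 = 0 XOR 1 = 1
g9 = g8 XOR g6 = 1 XOR 0 = 1
giving g9 = 1 ≠ 0.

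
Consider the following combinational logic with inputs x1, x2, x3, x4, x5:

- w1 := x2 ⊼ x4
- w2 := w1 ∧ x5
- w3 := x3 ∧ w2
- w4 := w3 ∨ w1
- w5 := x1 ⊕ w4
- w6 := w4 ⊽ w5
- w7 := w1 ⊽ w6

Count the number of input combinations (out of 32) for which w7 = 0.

w7 = w1 ⊽ w6 must be 0, so at least one of w1, w6 is 1.
Enumerating the 32 input combinations, 28 give w7 = 0 and 4 give w7 = 1.

28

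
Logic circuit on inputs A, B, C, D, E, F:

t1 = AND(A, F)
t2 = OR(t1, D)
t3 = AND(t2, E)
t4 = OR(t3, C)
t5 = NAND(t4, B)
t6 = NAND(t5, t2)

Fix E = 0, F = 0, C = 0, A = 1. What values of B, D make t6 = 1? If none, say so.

t6 = NAND(t5, t2) must be 1, so at least one of t5, t2 is 0.
Check with E = 0, F = 0, C = 0, A = 1 and B=1, D=0:
t1 = AND(A, F) = AND(1, 0) = 0
t2 = OR(t1, D) = OR(0, 0) = 0
t3 = AND(t2, E) = AND(0, 0) = 0
t4 = OR(t3, C) = OR(0, 0) = 0
t5 = NAND(t4, B) = NAND(0, 1) = 1
t6 = NAND(t5, t2) = NAND(1, 0) = 1
So t6 = 1.

B=1, D=0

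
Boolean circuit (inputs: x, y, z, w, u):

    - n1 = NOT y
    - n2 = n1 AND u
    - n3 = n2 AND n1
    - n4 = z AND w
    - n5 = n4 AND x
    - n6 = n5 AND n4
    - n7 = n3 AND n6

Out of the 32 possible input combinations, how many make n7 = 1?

n7 = n3 AND n6 must be 1, so both n3 = 1 and n6 = 1.
n3 = n2 AND n1 must be 1, so both n2 = 1 and n1 = 1.
n6 = n5 AND n4 must be 1, so both n5 = 1 and n4 = 1.
Satisfying assignments:
  x=1, y=0, z=1, w=1, u=1

1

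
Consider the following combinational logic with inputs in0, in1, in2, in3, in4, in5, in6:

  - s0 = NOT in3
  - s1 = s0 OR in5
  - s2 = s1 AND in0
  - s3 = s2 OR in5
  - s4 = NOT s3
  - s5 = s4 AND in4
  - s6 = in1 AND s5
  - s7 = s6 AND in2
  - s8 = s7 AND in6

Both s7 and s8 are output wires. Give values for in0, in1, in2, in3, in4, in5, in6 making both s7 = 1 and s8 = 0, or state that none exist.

in0=0, in1=1, in2=1, in3=0, in4=1, in5=0, in6=0

Check with in0=0, in1=1, in2=1, in3=0, in4=1, in5=0, in6=0:
s0 = NOT in3 = NOT 0 = 1
s1 = s0 OR in5 = 1 OR 0 = 1
s2 = s1 AND in0 = 1 AND 0 = 0
s3 = s2 OR in5 = 0 OR 0 = 0
s4 = NOT s3 = NOT 0 = 1
s5 = s4 AND in4 = 1 AND 1 = 1
s6 = in1 AND s5 = 1 AND 1 = 1
s7 = s6 AND in2 = 1 AND 1 = 1
s8 = s7 AND in6 = 1 AND 0 = 0
So s7 = 1 and s8 = 0.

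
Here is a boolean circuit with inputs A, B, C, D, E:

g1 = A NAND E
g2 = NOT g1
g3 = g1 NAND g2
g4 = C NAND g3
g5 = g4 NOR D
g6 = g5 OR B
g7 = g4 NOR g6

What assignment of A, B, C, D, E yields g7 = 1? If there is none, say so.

g7 = g4 NOR g6 must be 1, so both g4 = 0 and g6 = 0.
g4 = C NAND g3 must be 0, so both C = 1 and g3 = 1.
g6 = g5 OR B must be 0, so both g5 = 0 and B = 0.
Check with A=0, B=0, C=1, D=1, E=1:
g1 = A NAND E = 0 NAND 1 = 1
g2 = NOT g1 = NOT 1 = 0
g3 = g1 NAND g2 = 1 NAND 0 = 1
g4 = C NAND g3 = 1 NAND 1 = 0
g5 = g4 NOR D = 0 NOR 1 = 0
g6 = g5 OR B = 0 OR 0 = 0
g7 = g4 NOR g6 = 0 NOR 0 = 1
So g7 = 1 as required.

A=0, B=0, C=1, D=1, E=1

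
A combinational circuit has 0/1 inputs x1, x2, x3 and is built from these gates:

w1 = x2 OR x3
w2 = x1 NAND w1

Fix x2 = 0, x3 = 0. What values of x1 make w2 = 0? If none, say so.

no solution exists

With x2 = 0, x3 = 0 fixed, none of the 2 settings of x1 give w2 = 0.
For example, with x1=0:
w1 = x2 OR x3 = 0 OR 0 = 0
w2 = x1 NAND w1 = 0 NAND 0 = 1
giving w2 = 1 ≠ 0.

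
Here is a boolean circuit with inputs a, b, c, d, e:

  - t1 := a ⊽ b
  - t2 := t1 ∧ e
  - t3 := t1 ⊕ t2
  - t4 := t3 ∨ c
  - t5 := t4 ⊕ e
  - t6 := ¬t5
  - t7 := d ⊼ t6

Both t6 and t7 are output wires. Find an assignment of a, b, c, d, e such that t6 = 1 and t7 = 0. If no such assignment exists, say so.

a=1 b=1 c=0 d=1 e=0

Check with a=1 b=1 c=0 d=1 e=0:
t1 = a ⊽ b = 1 ⊽ 1 = 0
t2 = t1 ∧ e = 0 ∧ 0 = 0
t3 = t1 ⊕ t2 = 0 ⊕ 0 = 0
t4 = t3 ∨ c = 0 ∨ 0 = 0
t5 = t4 ⊕ e = 0 ⊕ 0 = 0
t6 = ¬t5 = ¬0 = 1
t7 = d ⊼ t6 = 1 ⊼ 1 = 0
So t6 = 1 and t7 = 0.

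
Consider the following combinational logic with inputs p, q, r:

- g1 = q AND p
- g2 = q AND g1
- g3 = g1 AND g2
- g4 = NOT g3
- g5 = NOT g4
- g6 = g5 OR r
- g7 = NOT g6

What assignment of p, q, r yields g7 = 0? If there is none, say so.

p=1, q=0, r=1

g7 = NOT g6 must be 0, so g6 = 1.
Check with p=1, q=0, r=1:
g1 = q AND p = 0 AND 1 = 0
g2 = q AND g1 = 0 AND 0 = 0
g3 = g1 AND g2 = 0 AND 0 = 0
g4 = NOT g3 = NOT 0 = 1
g5 = NOT g4 = NOT 1 = 0
g6 = g5 OR r = 0 OR 1 = 1
g7 = NOT g6 = NOT 1 = 0
So g7 = 0 as required.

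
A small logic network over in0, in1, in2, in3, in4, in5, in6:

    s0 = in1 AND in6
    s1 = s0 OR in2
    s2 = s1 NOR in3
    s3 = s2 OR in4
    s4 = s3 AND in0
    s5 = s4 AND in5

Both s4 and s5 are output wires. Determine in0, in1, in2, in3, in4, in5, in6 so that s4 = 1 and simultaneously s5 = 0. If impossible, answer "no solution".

in0=1, in1=0, in2=1, in3=1, in4=1, in5=0, in6=0

Check with in0=1, in1=0, in2=1, in3=1, in4=1, in5=0, in6=0:
s0 = in1 AND in6 = 0 AND 0 = 0
s1 = s0 OR in2 = 0 OR 1 = 1
s2 = s1 NOR in3 = 1 NOR 1 = 0
s3 = s2 OR in4 = 0 OR 1 = 1
s4 = s3 AND in0 = 1 AND 1 = 1
s5 = s4 AND in5 = 1 AND 0 = 0
So s4 = 1 and s5 = 0.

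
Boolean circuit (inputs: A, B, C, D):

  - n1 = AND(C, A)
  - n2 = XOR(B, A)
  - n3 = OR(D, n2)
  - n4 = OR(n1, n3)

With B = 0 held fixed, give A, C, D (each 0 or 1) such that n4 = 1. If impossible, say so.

A=0, C=1, D=1

Check with B = 0 and A=0, C=1, D=1:
n1 = AND(C, A) = AND(1, 0) = 0
n2 = XOR(B, A) = XOR(0, 0) = 0
n3 = OR(D, n2) = OR(1, 0) = 1
n4 = OR(n1, n3) = OR(0, 1) = 1
So n4 = 1.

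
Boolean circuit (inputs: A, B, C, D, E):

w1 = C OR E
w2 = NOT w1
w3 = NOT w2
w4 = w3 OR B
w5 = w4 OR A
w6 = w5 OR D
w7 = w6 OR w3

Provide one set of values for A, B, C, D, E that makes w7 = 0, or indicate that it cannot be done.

A=0 B=0 C=0 D=0 E=0

Check with A=0 B=0 C=0 D=0 E=0:
w1 = C OR E = 0 OR 0 = 0
w2 = NOT w1 = NOT 0 = 1
w3 = NOT w2 = NOT 1 = 0
w4 = w3 OR B = 0 OR 0 = 0
w5 = w4 OR A = 0 OR 0 = 0
w6 = w5 OR D = 0 OR 0 = 0
w7 = w6 OR w3 = 0 OR 0 = 0
So w7 = 0 as required.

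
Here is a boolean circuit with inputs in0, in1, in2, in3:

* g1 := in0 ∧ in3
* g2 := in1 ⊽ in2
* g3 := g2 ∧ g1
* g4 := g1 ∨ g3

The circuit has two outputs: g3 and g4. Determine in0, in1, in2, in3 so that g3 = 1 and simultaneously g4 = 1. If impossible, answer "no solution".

Check with in0=1, in1=0, in2=0, in3=1:
g1 = in0 ∧ in3 = 1 ∧ 1 = 1
g2 = in1 ⊽ in2 = 0 ⊽ 0 = 1
g3 = g2 ∧ g1 = 1 ∧ 1 = 1
g4 = g1 ∨ g3 = 1 ∨ 1 = 1
So g3 = 1 and g4 = 1.

in0=1, in1=0, in2=0, in3=1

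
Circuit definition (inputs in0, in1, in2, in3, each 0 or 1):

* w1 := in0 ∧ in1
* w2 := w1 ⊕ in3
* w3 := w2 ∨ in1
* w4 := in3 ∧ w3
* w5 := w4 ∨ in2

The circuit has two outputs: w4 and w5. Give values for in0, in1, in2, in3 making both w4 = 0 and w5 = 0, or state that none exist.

in0=1, in1=0, in2=0, in3=0

Check with in0=1, in1=0, in2=0, in3=0:
w1 = in0 ∧ in1 = 1 ∧ 0 = 0
w2 = w1 ⊕ in3 = 0 ⊕ 0 = 0
w3 = w2 ∨ in1 = 0 ∨ 0 = 0
w4 = in3 ∧ w3 = 0 ∧ 0 = 0
w5 = w4 ∨ in2 = 0 ∨ 0 = 0
So w4 = 0 and w5 = 0.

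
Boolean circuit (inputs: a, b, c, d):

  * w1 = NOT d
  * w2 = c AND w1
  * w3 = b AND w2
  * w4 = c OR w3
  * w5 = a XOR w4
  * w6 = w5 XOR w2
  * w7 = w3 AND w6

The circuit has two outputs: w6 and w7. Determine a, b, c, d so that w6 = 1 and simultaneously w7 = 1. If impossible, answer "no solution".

a=1, b=1, c=1, d=0

Check with a=1, b=1, c=1, d=0:
w1 = NOT d = NOT 0 = 1
w2 = c AND w1 = 1 AND 1 = 1
w3 = b AND w2 = 1 AND 1 = 1
w4 = c OR w3 = 1 OR 1 = 1
w5 = a XOR w4 = 1 XOR 1 = 0
w6 = w5 XOR w2 = 0 XOR 1 = 1
w7 = w3 AND w6 = 1 AND 1 = 1
So w6 = 1 and w7 = 1.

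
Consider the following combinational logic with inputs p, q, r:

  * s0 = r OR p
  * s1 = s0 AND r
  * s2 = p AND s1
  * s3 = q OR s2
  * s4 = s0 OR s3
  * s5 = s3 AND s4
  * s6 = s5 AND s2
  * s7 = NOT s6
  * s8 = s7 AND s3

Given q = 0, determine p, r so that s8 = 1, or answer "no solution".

With q = 0 fixed, none of the 4 settings of p, r give s8 = 1.
For example, with p=1, r=0:
s0 = r OR p = 0 OR 1 = 1
s1 = s0 AND r = 1 AND 0 = 0
s2 = p AND s1 = 1 AND 0 = 0
s3 = q OR s2 = 0 OR 0 = 0
s4 = s0 OR s3 = 1 OR 0 = 1
s5 = s3 AND s4 = 0 AND 1 = 0
s6 = s5 AND s2 = 0 AND 0 = 0
s7 = NOT s6 = NOT 0 = 1
s8 = s7 AND s3 = 1 AND 0 = 0
giving s8 = 0 ≠ 1.

no solution exists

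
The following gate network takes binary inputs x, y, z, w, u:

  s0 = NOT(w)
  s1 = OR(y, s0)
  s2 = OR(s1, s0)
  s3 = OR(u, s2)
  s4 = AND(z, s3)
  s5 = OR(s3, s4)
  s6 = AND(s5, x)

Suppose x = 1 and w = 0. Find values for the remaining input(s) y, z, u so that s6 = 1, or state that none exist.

s6 = AND(s5, x) must be 1, so both s5 = 1 and x = 1.
Check with x = 1 and w = 0 and y=1, z=0, u=0:
s0 = NOT(w) = NOT 0 = 1
s1 = OR(y, s0) = OR(1, 1) = 1
s2 = OR(s1, s0) = OR(1, 1) = 1
s3 = OR(u, s2) = OR(0, 1) = 1
s4 = AND(z, s3) = AND(0, 1) = 0
s5 = OR(s3, s4) = OR(1, 0) = 1
s6 = AND(s5, x) = AND(1, 1) = 1
So s6 = 1.

y=1, z=0, u=0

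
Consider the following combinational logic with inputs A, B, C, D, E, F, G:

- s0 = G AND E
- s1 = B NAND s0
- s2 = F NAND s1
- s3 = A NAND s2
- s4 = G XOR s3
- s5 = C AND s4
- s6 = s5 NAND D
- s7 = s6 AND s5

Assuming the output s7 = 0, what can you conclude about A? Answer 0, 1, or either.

either

Both values of A occur among assignments with s7 = 0:
  A=0: A=0, B=0, C=0, D=0, E=0, F=0, G=0
  A=1: A=1, B=0, C=0, D=0, E=0, F=0, G=0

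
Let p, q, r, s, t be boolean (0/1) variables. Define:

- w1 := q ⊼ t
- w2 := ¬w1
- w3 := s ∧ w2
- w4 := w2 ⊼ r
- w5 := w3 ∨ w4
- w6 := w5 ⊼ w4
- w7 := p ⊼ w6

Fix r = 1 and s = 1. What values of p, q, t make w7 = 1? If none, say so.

p=0 q=0 t=1

Check with r = 1 and s = 1 and p=0, q=0, t=1:
w1 = q ⊼ t = 0 ⊼ 1 = 1
w2 = ¬w1 = ¬1 = 0
w3 = s ∧ w2 = 1 ∧ 0 = 0
w4 = w2 ⊼ r = 0 ⊼ 1 = 1
w5 = w3 ∨ w4 = 0 ∨ 1 = 1
w6 = w5 ⊼ w4 = 1 ⊼ 1 = 0
w7 = p ⊼ w6 = 0 ⊼ 0 = 1
So w7 = 1.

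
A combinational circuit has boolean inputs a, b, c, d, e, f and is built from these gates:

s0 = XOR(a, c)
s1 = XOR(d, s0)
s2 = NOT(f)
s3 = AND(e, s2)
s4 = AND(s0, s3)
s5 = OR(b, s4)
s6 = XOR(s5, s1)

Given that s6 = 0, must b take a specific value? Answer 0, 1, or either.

either

Both values of b occur among assignments with s6 = 0:
  b=0: a=0, b=0, c=0, d=0, e=0, f=0
  b=1: a=0, b=1, c=0, d=1, e=0, f=0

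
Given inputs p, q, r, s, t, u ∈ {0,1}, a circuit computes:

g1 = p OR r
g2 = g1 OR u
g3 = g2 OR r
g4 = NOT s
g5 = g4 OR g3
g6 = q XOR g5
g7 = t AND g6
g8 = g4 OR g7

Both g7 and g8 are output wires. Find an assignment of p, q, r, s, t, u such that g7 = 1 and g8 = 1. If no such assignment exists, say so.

p=0 q=0 r=1 s=0 t=1 u=0

Check with p=0 q=0 r=1 s=0 t=1 u=0:
g1 = p OR r = 0 OR 1 = 1
g2 = g1 OR u = 1 OR 0 = 1
g3 = g2 OR r = 1 OR 1 = 1
g4 = NOT s = NOT 0 = 1
g5 = g4 OR g3 = 1 OR 1 = 1
g6 = q XOR g5 = 0 XOR 1 = 1
g7 = t AND g6 = 1 AND 1 = 1
g8 = g4 OR g7 = 1 OR 1 = 1
So g7 = 1 and g8 = 1.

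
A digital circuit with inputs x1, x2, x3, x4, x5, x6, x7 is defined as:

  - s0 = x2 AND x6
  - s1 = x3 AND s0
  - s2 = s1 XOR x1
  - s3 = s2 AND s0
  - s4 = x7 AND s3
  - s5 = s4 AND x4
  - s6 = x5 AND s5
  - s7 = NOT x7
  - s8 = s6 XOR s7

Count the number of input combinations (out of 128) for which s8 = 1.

66

s8 = s6 XOR s7 must be 1, so s6 and s7 differ.
Enumerating the 128 input combinations, 66 give s8 = 1 and 62 give s8 = 0.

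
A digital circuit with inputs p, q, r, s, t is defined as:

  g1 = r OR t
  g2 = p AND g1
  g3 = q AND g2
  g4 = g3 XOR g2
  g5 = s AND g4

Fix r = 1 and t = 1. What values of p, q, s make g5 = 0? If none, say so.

p=0 q=1 s=0

g5 = s AND g4 must be 0, so at least one of s, g4 is 0.
Check with r = 1 and t = 1 and p=0, q=1, s=0:
g1 = r OR t = 1 OR 1 = 1
g2 = p AND g1 = 0 AND 1 = 0
g3 = q AND g2 = 1 AND 0 = 0
g4 = g3 XOR g2 = 0 XOR 0 = 0
g5 = s AND g4 = 0 AND 0 = 0
So g5 = 0.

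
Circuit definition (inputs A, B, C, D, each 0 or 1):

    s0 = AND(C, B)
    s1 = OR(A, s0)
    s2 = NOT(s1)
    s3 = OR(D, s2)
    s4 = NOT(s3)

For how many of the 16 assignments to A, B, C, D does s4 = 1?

5

s4 = NOT(s3) must be 1, so s3 = 0.
s3 = OR(D, s2) must be 0, so both D = 0 and s2 = 0.
s2 = NOT(s1) must be 0, so s1 = 1.
Satisfying assignments:
  A=0, B=1, C=1, D=0
  A=1, B=0, C=0, D=0
  A=1, B=0, C=1, D=0
  A=1, B=1, C=0, D=0
  A=1, B=1, C=1, D=0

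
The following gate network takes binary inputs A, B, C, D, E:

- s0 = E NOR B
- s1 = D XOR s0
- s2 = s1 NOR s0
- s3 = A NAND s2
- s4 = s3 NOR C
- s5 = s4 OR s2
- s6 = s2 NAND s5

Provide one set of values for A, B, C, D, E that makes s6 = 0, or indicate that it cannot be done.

Check with A=1, B=1, C=0, D=0, E=1:
s0 = E NOR B = 1 NOR 1 = 0
s1 = D XOR s0 = 0 XOR 0 = 0
s2 = s1 NOR s0 = 0 NOR 0 = 1
s3 = A NAND s2 = 1 NAND 1 = 0
s4 = s3 NOR C = 0 NOR 0 = 1
s5 = s4 OR s2 = 1 OR 1 = 1
s6 = s2 NAND s5 = 1 NAND 1 = 0
So s6 = 0 as required.

A=1, B=1, C=0, D=0, E=1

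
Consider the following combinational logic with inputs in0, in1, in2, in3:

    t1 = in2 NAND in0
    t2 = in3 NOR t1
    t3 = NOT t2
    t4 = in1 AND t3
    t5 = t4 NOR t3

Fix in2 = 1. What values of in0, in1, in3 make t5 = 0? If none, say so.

in0=0 in1=1 in3=1

Check with in2 = 1 and in0=0, in1=1, in3=1:
t1 = in2 NAND in0 = 1 NAND 0 = 1
t2 = in3 NOR t1 = 1 NOR 1 = 0
t3 = NOT t2 = NOT 0 = 1
t4 = in1 AND t3 = 1 AND 1 = 1
t5 = t4 NOR t3 = 1 NOR 1 = 0
So t5 = 0.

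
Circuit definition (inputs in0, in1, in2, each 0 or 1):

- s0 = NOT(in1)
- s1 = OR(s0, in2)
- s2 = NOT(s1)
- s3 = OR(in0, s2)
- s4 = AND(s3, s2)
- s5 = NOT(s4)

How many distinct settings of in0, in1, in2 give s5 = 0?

s5 = NOT(s4) must be 0, so s4 = 1.
s4 = AND(s3, s2) must be 1, so both s3 = 1 and s2 = 1.
s3 = OR(in0, s2) must be 1, so at least one of in0, s2 is 1.
Satisfying assignments:
  in0=0, in1=1, in2=0
  in0=1, in1=1, in2=0

2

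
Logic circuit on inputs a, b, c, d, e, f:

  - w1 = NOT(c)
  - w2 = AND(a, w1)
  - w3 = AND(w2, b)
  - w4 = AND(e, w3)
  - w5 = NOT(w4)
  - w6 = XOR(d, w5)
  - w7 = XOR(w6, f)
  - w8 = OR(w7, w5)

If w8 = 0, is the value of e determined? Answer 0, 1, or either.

1

w8 = OR(w7, w5) must be 0, so both w7 = 0 and w5 = 0.
w7 = XOR(w6, f) must be 0, so w6 and f are equal.
w5 = NOT(w4) must be 0, so w4 = 1.
Every assignment with w8 = 0 has e = 1; there are 2 such assignment(s).
  a=1, b=1, c=0, d=0, e=1, f=0
  a=1, b=1, c=0, d=1, e=1, f=1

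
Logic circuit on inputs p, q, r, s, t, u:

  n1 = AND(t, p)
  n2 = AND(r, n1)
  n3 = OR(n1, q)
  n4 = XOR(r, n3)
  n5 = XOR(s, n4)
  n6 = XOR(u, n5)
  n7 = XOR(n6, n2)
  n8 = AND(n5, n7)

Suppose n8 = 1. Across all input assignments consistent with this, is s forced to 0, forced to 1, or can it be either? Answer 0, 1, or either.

either

Both values of s occur among assignments with n8 = 1:
  s=0: p=0, q=0, r=1, s=0, t=0, u=0
  s=1: p=0, q=0, r=0, s=1, t=0, u=0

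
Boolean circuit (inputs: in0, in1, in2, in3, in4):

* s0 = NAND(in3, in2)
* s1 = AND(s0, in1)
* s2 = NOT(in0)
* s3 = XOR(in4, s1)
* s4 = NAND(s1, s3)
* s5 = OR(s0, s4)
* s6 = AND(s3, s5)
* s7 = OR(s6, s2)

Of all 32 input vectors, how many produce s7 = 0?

8

s7 = OR(s6, s2) must be 0, so both s6 = 0 and s2 = 0.
s6 = AND(s3, s5) must be 0, so at least one of s3, s5 is 0.
s2 = NOT(in0) must be 0, so in0 = 1.
Enumerating the 32 input combinations, 8 give s7 = 0 and 24 give s7 = 1.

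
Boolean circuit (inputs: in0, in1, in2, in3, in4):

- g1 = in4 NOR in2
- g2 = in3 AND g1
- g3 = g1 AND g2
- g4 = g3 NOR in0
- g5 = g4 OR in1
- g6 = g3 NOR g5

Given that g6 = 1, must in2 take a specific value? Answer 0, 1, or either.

Both values of in2 occur among assignments with g6 = 1:
  in2=0: in0=1, in1=0, in2=0, in3=0, in4=0
  in2=1: in0=1, in1=0, in2=1, in3=0, in4=0

either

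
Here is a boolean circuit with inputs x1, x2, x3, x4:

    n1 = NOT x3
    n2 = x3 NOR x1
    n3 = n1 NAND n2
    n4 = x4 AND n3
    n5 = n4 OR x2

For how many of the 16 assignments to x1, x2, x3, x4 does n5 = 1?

11

n5 = n4 OR x2 must be 1, so at least one of n4, x2 is 1.
Enumerating the 16 input combinations, 11 give n5 = 1 and 5 give n5 = 0.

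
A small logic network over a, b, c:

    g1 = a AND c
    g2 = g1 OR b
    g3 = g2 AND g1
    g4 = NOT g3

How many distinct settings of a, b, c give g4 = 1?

6

g4 = NOT g3 must be 1, so g3 = 0.
g3 = g2 AND g1 must be 0, so at least one of g2, g1 is 0.
Satisfying assignments:
  a=0, b=0, c=0
  a=0, b=0, c=1
  a=0, b=1, c=0
  a=0, b=1, c=1
  a=1, b=0, c=0
  a=1, b=1, c=0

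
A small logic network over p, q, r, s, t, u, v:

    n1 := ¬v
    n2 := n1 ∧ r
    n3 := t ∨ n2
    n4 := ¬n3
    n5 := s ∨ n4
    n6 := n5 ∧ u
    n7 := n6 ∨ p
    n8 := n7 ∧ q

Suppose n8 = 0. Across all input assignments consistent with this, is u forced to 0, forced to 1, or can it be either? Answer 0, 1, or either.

Both values of u occur among assignments with n8 = 0:
  u=0: p=0, q=0, r=0, s=0, t=0, u=0, v=0
  u=1: p=0, q=0, r=0, s=0, t=0, u=1, v=0

either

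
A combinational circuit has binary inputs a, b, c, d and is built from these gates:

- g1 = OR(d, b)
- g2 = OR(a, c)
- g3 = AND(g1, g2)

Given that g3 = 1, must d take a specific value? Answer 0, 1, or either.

either

Both values of d occur among assignments with g3 = 1:
  d=0: a=0, b=1, c=1, d=0
  d=1: a=0, b=0, c=1, d=1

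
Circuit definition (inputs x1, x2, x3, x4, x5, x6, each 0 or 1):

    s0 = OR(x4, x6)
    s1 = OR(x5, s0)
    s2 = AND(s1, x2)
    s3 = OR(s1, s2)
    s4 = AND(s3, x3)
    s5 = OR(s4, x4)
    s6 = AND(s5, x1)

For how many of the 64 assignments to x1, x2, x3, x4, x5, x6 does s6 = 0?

42

s6 = AND(s5, x1) must be 0, so at least one of s5, x1 is 0.
Enumerating the 64 input combinations, 42 give s6 = 0 and 22 give s6 = 1.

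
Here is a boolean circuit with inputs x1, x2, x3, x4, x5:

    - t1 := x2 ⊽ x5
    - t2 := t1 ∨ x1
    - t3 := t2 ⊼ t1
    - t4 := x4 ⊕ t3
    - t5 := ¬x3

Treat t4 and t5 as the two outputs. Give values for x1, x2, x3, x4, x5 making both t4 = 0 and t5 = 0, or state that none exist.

x1=1, x2=0, x3=1, x4=1, x5=1

Check with x1=1, x2=0, x3=1, x4=1, x5=1:
t1 = x2 ⊽ x5 = 0 ⊽ 1 = 0
t2 = t1 ∨ x1 = 0 ∨ 1 = 1
t3 = t2 ⊼ t1 = 1 ⊼ 0 = 1
t4 = x4 ⊕ t3 = 1 ⊕ 1 = 0
t5 = ¬x3 = ¬1 = 0
So t4 = 0 and t5 = 0.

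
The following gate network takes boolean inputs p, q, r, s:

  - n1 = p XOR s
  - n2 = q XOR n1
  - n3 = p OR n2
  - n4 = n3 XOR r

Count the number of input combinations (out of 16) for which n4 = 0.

n4 = n3 XOR r must be 0, so n3 and r are equal.
Enumerating the 16 input combinations, 8 give n4 = 0 and 8 give n4 = 1.

8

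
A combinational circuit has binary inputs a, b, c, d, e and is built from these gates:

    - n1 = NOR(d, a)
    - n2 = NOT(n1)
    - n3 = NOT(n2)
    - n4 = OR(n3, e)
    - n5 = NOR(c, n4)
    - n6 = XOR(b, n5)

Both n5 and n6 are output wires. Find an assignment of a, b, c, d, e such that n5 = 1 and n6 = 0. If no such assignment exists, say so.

a=1 b=1 c=0 d=1 e=0

Check with a=1 b=1 c=0 d=1 e=0:
n1 = NOR(d, a) = NOR(1, 1) = 0
n2 = NOT(n1) = NOT 0 = 1
n3 = NOT(n2) = NOT 1 = 0
n4 = OR(n3, e) = OR(0, 0) = 0
n5 = NOR(c, n4) = NOR(0, 0) = 1
n6 = XOR(b, n5) = XOR(1, 1) = 0
So n5 = 1 and n6 = 0.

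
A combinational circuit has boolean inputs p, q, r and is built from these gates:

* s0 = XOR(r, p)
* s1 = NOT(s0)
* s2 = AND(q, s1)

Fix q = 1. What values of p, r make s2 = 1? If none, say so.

s2 = AND(q, s1) must be 1, so both q = 1 and s1 = 1.
Check with q = 1 and p=0, r=0:
s0 = XOR(r, p) = XOR(0, 0) = 0
s1 = NOT(s0) = NOT 0 = 1
s2 = AND(q, s1) = AND(1, 1) = 1
So s2 = 1.

p=0, r=0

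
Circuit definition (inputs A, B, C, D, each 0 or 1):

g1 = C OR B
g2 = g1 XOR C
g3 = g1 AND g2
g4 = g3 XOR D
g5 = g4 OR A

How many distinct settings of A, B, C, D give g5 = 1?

12

g5 = g4 OR A must be 1, so at least one of g4, A is 1.
Enumerating the 16 input combinations, 12 give g5 = 1 and 4 give g5 = 0.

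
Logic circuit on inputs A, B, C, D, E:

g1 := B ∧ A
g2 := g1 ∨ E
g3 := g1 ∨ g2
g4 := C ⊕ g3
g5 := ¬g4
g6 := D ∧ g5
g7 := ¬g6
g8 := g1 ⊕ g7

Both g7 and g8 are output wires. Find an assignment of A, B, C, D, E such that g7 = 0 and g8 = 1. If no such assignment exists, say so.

Check with A=1, B=1, C=1, D=1, E=0:
g1 = B ∧ A = 1 ∧ 1 = 1
g2 = g1 ∨ E = 1 ∨ 0 = 1
g3 = g1 ∨ g2 = 1 ∨ 1 = 1
g4 = C ⊕ g3 = 1 ⊕ 1 = 0
g5 = ¬g4 = ¬0 = 1
g6 = D ∧ g5 = 1 ∧ 1 = 1
g7 = ¬g6 = ¬1 = 0
g8 = g1 ⊕ g7 = 1 ⊕ 0 = 1
So g7 = 0 and g8 = 1.

A=1, B=1, C=1, D=1, E=0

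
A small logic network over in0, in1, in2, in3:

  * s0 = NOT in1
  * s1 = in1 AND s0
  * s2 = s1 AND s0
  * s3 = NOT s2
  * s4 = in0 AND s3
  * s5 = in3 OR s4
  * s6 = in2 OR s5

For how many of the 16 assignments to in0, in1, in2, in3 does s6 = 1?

s6 = in2 OR s5 must be 1, so at least one of in2, s5 is 1.
Enumerating the 16 input combinations, 14 give s6 = 1 and 2 give s6 = 0.

14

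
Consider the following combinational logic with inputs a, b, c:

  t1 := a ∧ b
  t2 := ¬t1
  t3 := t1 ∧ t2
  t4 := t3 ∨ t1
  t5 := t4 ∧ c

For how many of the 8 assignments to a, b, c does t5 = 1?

t5 = t4 ∧ c must be 1, so both t4 = 1 and c = 1.
t4 = t3 ∨ t1 must be 1, so at least one of t3, t1 is 1.
Enumerating the 8 input combinations, 1 give t5 = 1 and 7 give t5 = 0.

1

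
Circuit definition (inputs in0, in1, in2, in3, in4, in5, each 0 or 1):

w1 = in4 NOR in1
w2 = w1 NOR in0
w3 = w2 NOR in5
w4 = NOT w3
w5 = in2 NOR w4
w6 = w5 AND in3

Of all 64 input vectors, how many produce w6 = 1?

5

w6 = w5 AND in3 must be 1, so both w5 = 1 and in3 = 1.
w5 = in2 NOR w4 must be 1, so both in2 = 0 and w4 = 0.
w4 = NOT w3 must be 0, so w3 = 1.
Satisfying assignments:
  in0=0, in1=0, in2=0, in3=1, in4=0, in5=0
  in0=1, in1=0, in2=0, in3=1, in4=0, in5=0
  in0=1, in1=0, in2=0, in3=1, in4=1, in5=0
  in0=1, in1=1, in2=0, in3=1, in4=0, in5=0
  in0=1, in1=1, in2=0, in3=1, in4=1, in5=0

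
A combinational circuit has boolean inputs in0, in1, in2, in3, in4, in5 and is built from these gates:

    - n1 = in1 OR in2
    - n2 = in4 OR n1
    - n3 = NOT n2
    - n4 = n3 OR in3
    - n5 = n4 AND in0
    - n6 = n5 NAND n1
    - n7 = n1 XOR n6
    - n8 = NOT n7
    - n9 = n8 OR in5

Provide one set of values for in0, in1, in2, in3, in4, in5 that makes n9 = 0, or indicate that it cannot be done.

n9 = n8 OR in5 must be 0, so both n8 = 0 and in5 = 0.
Check with in0=0, in1=0, in2=0, in3=0, in4=1, in5=0:
n1 = in1 OR in2 = 0 OR 0 = 0
n2 = in4 OR n1 = 1 OR 0 = 1
n3 = NOT n2 = NOT 1 = 0
n4 = n3 OR in3 = 0 OR 0 = 0
n5 = n4 AND in0 = 0 AND 0 = 0
n6 = n5 NAND n1 = 0 NAND 0 = 1
n7 = n1 XOR n6 = 0 XOR 1 = 1
n8 = NOT n7 = NOT 1 = 0
n9 = n8 OR in5 = 0 OR 0 = 0
So n9 = 0 as required.

in0=0, in1=0, in2=0, in3=0, in4=1, in5=0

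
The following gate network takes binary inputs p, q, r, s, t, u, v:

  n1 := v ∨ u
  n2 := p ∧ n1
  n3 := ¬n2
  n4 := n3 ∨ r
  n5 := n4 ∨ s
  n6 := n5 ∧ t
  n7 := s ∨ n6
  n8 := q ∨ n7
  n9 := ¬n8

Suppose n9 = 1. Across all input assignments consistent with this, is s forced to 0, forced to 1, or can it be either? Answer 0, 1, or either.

n9 = ¬n8 must be 1, so n8 = 0.
n8 = q ∨ n7 must be 0, so both q = 0 and n7 = 0.
n7 = s ∨ n6 must be 0, so both s = 0 and n6 = 0.
Every assignment with n9 = 1 has s = 0; there are 19 such assignment(s).

0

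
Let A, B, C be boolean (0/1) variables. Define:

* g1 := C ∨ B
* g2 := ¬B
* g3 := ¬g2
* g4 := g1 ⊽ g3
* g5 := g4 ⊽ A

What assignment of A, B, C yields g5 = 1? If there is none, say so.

g5 = g4 ⊽ A must be 1, so both g4 = 0 and A = 0.
g4 = g1 ⊽ g3 must be 0, so at least one of g1, g3 is 1.
Check with A=0, B=0, C=1:
g1 = C ∨ B = 1 ∨ 0 = 1
g2 = ¬B = ¬0 = 1
g3 = ¬g2 = ¬1 = 0
g4 = g1 ⊽ g3 = 1 ⊽ 0 = 0
g5 = g4 ⊽ A = 0 ⊽ 0 = 1
So g5 = 1 as required.

A=0, B=0, C=1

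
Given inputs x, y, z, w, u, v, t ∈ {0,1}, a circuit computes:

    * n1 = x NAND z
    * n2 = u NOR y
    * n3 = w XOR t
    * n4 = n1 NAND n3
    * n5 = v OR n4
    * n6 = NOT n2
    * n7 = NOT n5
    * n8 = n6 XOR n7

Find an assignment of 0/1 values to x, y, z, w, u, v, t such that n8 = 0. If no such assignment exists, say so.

x=0 y=0 z=0 w=0 u=1 v=0 t=1

n8 = n6 XOR n7 must be 0, so n6 and n7 are equal.
Check with x=0 y=0 z=0 w=0 u=1 v=0 t=1:
n1 = x NAND z = 0 NAND 0 = 1
n2 = u NOR y = 1 NOR 0 = 0
n3 = w XOR t = 0 XOR 1 = 1
n4 = n1 NAND n3 = 1 NAND 1 = 0
n5 = v OR n4 = 0 OR 0 = 0
n6 = NOT n2 = NOT 0 = 1
n7 = NOT n5 = NOT 0 = 1
n8 = n6 XOR n7 = 1 XOR 1 = 0
So n8 = 0 as required.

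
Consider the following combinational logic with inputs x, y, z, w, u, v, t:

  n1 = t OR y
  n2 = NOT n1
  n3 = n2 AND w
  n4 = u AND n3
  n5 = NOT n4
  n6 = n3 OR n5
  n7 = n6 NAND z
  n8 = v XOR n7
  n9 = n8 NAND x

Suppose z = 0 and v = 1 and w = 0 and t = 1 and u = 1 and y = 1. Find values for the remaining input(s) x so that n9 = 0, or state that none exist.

With z = 0 and v = 1 and w = 0 and t = 1 and u = 1 and y = 1 fixed, none of the 2 settings of x give n9 = 0.
For example, with x=0:
n1 = t OR y = 1 OR 1 = 1
n2 = NOT n1 = NOT 1 = 0
n3 = n2 AND w = 0 AND 0 = 0
n4 = u AND n3 = 1 AND 0 = 0
n5 = NOT n4 = NOT 0 = 1
n6 = n3 OR n5 = 0 OR 1 = 1
n7 = n6 NAND z = 1 NAND 0 = 1
n8 = v XOR n7 = 1 XOR 1 = 0
n9 = n8 NAND x = 0 NAND 0 = 1
giving n9 = 1 ≠ 0.

no solution exists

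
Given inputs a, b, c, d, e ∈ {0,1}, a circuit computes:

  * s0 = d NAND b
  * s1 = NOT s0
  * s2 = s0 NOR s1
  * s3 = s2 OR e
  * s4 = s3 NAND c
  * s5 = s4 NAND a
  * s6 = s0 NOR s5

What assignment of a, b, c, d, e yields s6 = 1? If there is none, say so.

Check with a=1, b=1, c=0, d=1, e=1:
s0 = d NAND b = 1 NAND 1 = 0
s1 = NOT s0 = NOT 0 = 1
s2 = s0 NOR s1 = 0 NOR 1 = 0
s3 = s2 OR e = 0 OR 1 = 1
s4 = s3 NAND c = 1 NAND 0 = 1
s5 = s4 NAND a = 1 NAND 1 = 0
s6 = s0 NOR s5 = 0 NOR 0 = 1
So s6 = 1 as required.

a=1, b=1, c=0, d=1, e=1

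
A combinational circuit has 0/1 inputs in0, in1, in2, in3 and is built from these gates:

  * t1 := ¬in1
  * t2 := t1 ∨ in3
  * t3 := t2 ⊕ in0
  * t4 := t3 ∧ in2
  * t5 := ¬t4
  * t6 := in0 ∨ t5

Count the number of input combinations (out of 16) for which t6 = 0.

t6 = in0 ∨ t5 must be 0, so both in0 = 0 and t5 = 0.
Satisfying assignments:
  in0=0, in1=0, in2=1, in3=0
  in0=0, in1=0, in2=1, in3=1
  in0=0, in1=1, in2=1, in3=1

3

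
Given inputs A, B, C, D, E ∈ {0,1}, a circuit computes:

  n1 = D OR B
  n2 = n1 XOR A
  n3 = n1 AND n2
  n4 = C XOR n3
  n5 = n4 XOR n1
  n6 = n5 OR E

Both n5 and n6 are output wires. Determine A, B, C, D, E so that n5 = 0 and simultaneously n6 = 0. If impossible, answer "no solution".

Check with A=1, B=1, C=1, D=0, E=0:
n1 = D OR B = 0 OR 1 = 1
n2 = n1 XOR A = 1 XOR 1 = 0
n3 = n1 AND n2 = 1 AND 0 = 0
n4 = C XOR n3 = 1 XOR 0 = 1
n5 = n4 XOR n1 = 1 XOR 1 = 0
n6 = n5 OR E = 0 OR 0 = 0
So n5 = 0 and n6 = 0.

A=1, B=1, C=1, D=0, E=0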